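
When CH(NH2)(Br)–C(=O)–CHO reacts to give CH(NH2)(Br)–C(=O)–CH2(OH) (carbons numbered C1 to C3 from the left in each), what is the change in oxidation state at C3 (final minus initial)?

Before: C3 has 1 bond to C, 1 bond to H, 2 bonds to O → oxidation state +1.
After: C3 has 1 bond to C, 2 bonds to H, 1 bond to O → oxidation state -1.
Δ = -1 − (+1) = -2, so this is a reduction at C3.

-2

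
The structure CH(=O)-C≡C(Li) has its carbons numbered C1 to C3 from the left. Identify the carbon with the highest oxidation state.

Bonds to more-electronegative neighbours contribute +1 each, bonds to H or metals contribute −1 each, and C–C bonds contribute 0. Tallying each carbon:
C1: 1C, 1H, 2O → 0 − 1 + 2 = +1
C2: 4C → 0 = 0
C3: 3C, 1Li → 0 − 1 = -1
The most oxidised carbon is C1 at +1.

C1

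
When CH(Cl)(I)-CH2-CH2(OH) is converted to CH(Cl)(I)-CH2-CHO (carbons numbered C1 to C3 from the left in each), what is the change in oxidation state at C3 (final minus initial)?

Before: C3 has 1 bond to C, 2 bonds to H, 1 bond to O → oxidation state -1.
After: C3 has 1 bond to C, 1 bond to H, 2 bonds to O → oxidation state +1.
Δ = +1 − (-1) = +2, so this is an oxidation at C3.

+2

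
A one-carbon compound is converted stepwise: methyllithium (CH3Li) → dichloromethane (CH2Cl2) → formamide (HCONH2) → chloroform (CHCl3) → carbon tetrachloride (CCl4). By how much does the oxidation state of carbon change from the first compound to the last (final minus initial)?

Carbon oxidation states along the series — methyllithium: -4, dichloromethane: 0, formamide: +2, chloroform: +2, carbon tetrachloride: +4.
Net change = +4 − (-4) = +8.

+8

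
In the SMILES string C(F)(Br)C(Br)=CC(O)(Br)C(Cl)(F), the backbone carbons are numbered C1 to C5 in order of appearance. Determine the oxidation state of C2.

Each bond to a more electronegative atom (O, N, halogen) counts +1, each bond to a less electronegative atom (H, metal, B, Si) counts −1, and each C–C bond counts 0.
C2 has one bond to C (0), a double bond to C (2×0 = 0), one bond to Br (+1).
Oxidation state = 0 + 0 + 1 = +1.

+1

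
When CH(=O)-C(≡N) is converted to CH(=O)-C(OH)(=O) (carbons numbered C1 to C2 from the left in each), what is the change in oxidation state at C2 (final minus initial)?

Before: C2 has 1 bond to C, 3 bonds to N → oxidation state +3.
After: C2 has 1 bond to C, 3 bonds to O → oxidation state +3.
Δ = +3 − (+3) = 0, so no net redox change at C2.

0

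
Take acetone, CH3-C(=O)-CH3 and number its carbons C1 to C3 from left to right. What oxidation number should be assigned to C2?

Assign +1 per bond to O/N/halogen, −1 per bond to H or an electropositive element, and 0 per bond to carbon.
C2 has a double bond to O (2×+1 = +2), one bond to C (0), one bond to C (0).
Oxidation state = +2 + 0 + 0 = +2.

+2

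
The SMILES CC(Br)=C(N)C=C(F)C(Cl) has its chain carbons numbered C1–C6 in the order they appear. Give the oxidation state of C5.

+1

C5 has a double bond to C (2×0 = 0), one bond to C (0), one bond to F (+1).
Oxidation state = 0 + 0 + 1 = +1.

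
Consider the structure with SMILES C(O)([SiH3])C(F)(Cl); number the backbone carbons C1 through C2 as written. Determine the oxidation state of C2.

C2 has one bond to C (0), one bond to H (-1), one bond to F (+1), one bond to Cl (+1).
Oxidation state = 0 − 1 + 1 + 1 = +1.

+1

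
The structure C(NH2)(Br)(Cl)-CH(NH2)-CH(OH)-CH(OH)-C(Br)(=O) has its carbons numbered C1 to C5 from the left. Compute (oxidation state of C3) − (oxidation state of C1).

-3

C3: 2C, 1H, 1O → 0 − 1 + 1 = 0
C1: 1C, 1N, 1Cl, 1Br → 0 + 1 + 1 + 1 = +3
Difference: 0 − (+3) = -3.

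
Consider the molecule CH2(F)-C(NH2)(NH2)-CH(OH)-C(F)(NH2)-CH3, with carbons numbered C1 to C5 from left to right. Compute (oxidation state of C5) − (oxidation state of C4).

C5: 1C, 3H → 0 − 3 = -3
C4: 2C, 1N, 1F → 0 + 1 + 1 = +2
Difference: -3 − (+2) = -5.

-5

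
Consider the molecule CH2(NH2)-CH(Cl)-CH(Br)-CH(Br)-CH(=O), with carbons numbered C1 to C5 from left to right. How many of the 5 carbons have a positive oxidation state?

1

Tallying each carbon's bonds:
C1: 1C, 2H, 1N → 0 − 2 + 1 = -1
C2: 2C, 1H, 1Cl → 0 − 1 + 1 = 0
C3: 2C, 1H, 1Br → 0 − 1 + 1 = 0
C4: 2C, 1H, 1Br → 0 − 1 + 1 = 0
C5: 1C, 1H, 2O → 0 − 1 + 2 = +1
1 carbon (C5) meets the condition.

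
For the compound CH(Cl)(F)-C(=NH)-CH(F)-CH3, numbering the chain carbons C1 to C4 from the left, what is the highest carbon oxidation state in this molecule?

Assign +1 per bond to O/N/halogen, −1 per bond to H or an electropositive element, and 0 per bond to carbon. Tallying each carbon:
C1: 1C, 1H, 1F, 1Cl → 0 − 1 + 1 + 1 = +1
C2: 2C, 2N → 0 + 2 = +2
C3: 2C, 1H, 1F → 0 − 1 + 1 = 0
C4: 1C, 3H → 0 − 3 = -3
The highest value is +2.

+2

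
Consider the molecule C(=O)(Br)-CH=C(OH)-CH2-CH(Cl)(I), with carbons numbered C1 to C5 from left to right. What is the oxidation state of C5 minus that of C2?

+2

C5: 1C, 1H, 1Cl, 1I → 0 − 1 + 1 + 1 = +1
C2: 3C, 1H → 0 − 1 = -1
Difference: +1 − (-1) = +2.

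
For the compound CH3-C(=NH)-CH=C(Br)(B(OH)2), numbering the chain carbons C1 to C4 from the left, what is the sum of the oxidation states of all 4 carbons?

-2

Each bond to a more electronegative atom (O, N, halogen) counts +1, each bond to a less electronegative atom (H, metal, B, Si) counts −1, and each C–C bond counts 0. Tallying each carbon:
C1: 1C, 3H → 0 − 3 = -3
C2: 2C, 2N → 0 + 2 = +2
C3: 3C, 1H → 0 − 1 = -1
C4: 2C, 1Br, 1B → 0 + 1 − 1 = 0
Sum = -3 + 2 − 1 + 0 = -2.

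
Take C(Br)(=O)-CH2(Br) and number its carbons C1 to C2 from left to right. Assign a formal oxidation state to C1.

+3

C1 has one bond to C (0), one bond to Br (+1), a double bond to O (2×+1 = +2).
Oxidation state = 0 + 1 + 2 = +3.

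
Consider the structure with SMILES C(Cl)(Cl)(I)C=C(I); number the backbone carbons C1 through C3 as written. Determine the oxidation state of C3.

0

C3 has a double bond to C (2×0 = 0), one bond to H (-1), one bond to I (+1).
Oxidation state = 0 − 1 + 1 = 0.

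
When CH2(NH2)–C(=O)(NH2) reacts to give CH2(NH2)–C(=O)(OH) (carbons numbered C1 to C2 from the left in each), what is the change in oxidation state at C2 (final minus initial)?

Before: C2 has 1 bond to C, 2 bonds to O, 1 bond to N → oxidation state +3.
After: C2 has 1 bond to C, 3 bonds to O → oxidation state +3.
Δ = +3 − (+3) = 0, so no net redox change at C2.

0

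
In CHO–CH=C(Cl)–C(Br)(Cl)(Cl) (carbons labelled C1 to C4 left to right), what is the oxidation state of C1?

+1

Count +1 for every bond to an atom more electronegative than carbon and −1 for every bond to one less electronegative; C–C bonds are 0.
C1 has one bond to C (0), one bond to H (-1), a double bond to O (2×+1 = +2).
Oxidation state = 0 − 1 + 2 = +1.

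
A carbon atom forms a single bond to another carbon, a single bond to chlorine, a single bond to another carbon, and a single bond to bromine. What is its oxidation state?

+2

The carbon has one bond to C (0), one bond to C (0), one bond to Br (+1), one bond to Cl (+1).
Oxidation state = 0 + 0 + 1 + 1 = +2.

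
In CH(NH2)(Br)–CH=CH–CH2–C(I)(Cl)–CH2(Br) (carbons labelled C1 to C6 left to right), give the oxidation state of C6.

Count +1 for every bond to an atom more electronegative than carbon and −1 for every bond to one less electronegative; C–C bonds are 0.
C6 has one bond to C (0), one bond to H (-1), one bond to Br (+1), one bond to H (-1).
Oxidation state = 0 − 1 + 1 − 1 = -1.

-1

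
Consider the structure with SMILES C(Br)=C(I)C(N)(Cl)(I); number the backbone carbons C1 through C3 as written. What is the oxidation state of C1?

0

Each bond to a more electronegative atom (O, N, halogen) counts +1, each bond to a less electronegative atom (H, metal, B, Si) counts −1, and each C–C bond counts 0.
C1 has a double bond to C (2×0 = 0), one bond to H (-1), one bond to Br (+1).
Oxidation state = 0 − 1 + 1 = 0.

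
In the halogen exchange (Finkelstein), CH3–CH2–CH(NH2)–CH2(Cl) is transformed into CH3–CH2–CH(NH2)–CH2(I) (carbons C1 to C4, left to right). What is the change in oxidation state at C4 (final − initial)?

Before: C4 has 1 bond to C, 2 bonds to H, 1 bond to Cl → oxidation state -1.
After: C4 has 1 bond to C, 2 bonds to H, 1 bond to I → oxidation state -1.
Δ = -1 − (-1) = 0, so no net redox change at C4.

0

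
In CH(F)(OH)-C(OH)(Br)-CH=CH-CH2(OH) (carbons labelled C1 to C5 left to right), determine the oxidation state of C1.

+1

Bonds to more-electronegative neighbours contribute +1 each, bonds to H or metals contribute −1 each, and C–C bonds contribute 0.
C1 has one bond to C (0), one bond to F (+1), one bond to H (-1), one bond to O (+1).
Oxidation state = 0 + 1 − 1 + 1 = +1.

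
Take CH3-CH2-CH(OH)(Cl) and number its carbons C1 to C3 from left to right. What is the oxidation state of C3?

+1

Each bond to a more electronegative atom (O, N, halogen) counts +1, each bond to a less electronegative atom (H, metal, B, Si) counts −1, and each C–C bond counts 0.
C3 has one bond to C (0), one bond to O (+1), one bond to Cl (+1), one bond to H (-1).
Oxidation state = 0 + 1 + 1 − 1 = +1.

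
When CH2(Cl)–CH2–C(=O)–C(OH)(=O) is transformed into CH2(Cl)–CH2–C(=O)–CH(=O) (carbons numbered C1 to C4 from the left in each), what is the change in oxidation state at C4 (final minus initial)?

Before: C4 has 1 bond to C, 3 bonds to O → oxidation state +3.
After: C4 has 1 bond to C, 1 bond to H, 2 bonds to O → oxidation state +1.
Δ = +1 − (+3) = -2, so this is a reduction at C4.

-2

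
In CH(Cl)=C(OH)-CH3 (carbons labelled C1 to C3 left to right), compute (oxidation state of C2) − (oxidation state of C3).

+4

C2: 3C, 1O → 0 + 1 = +1
C3: 1C, 3H → 0 − 3 = -3
Difference: +1 − (-3) = +4.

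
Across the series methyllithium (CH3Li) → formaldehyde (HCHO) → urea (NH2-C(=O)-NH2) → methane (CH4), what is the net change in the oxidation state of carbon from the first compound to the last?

Carbon oxidation states along the series — methyllithium: -4, formaldehyde: 0, urea: +4, methane: -4.
Net change = -4 − (-4) = 0.

0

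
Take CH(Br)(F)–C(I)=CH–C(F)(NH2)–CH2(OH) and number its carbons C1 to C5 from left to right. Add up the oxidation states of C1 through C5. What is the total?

Bonds to more-electronegative neighbours contribute +1 each, bonds to H or metals contribute −1 each, and C–C bonds contribute 0. Tallying each carbon:
C1: 1C, 1H, 1F, 1Br → 0 − 1 + 1 + 1 = +1
C2: 3C, 1I → 0 + 1 = +1
C3: 3C, 1H → 0 − 1 = -1
C4: 2C, 1N, 1F → 0 + 1 + 1 = +2
C5: 1C, 2H, 1O → 0 − 2 + 1 = -1
Sum = +1 + 1 − 1 + 2 − 1 = +2.

+2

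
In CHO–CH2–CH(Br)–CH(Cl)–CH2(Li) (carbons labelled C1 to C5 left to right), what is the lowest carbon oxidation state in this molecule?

-3

Bonds to more-electronegative neighbours contribute +1 each, bonds to H or metals contribute −1 each, and C–C bonds contribute 0. Tallying each carbon:
C1: 1C, 1H, 2O → 0 − 1 + 2 = +1
C2: 2C, 2H → 0 − 2 = -2
C3: 2C, 1H, 1Br → 0 − 1 + 1 = 0
C4: 2C, 1H, 1Cl → 0 − 1 + 1 = 0
C5: 1C, 2H, 1Li → 0 − 2 − 1 = -3
The lowest value is -3.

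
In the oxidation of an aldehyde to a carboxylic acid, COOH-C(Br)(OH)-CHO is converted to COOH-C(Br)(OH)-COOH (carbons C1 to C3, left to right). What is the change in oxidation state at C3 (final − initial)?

Before: C3 has 1 bond to C, 1 bond to H, 2 bonds to O → oxidation state +1.
After: C3 has 1 bond to C, 3 bonds to O → oxidation state +3.
Δ = +3 − (+1) = +2, so this is an oxidation at C3.

+2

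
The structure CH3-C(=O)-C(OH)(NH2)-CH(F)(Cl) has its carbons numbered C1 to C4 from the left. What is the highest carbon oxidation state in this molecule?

Bonds to more-electronegative neighbours contribute +1 each, bonds to H or metals contribute −1 each, and C–C bonds contribute 0. Tallying each carbon:
C1: 1C, 3H → 0 − 3 = -3
C2: 2C, 2O → 0 + 2 = +2
C3: 2C, 1O, 1N → 0 + 1 + 1 = +2
C4: 1C, 1H, 1F, 1Cl → 0 − 1 + 1 + 1 = +1
The highest value is +2.

+2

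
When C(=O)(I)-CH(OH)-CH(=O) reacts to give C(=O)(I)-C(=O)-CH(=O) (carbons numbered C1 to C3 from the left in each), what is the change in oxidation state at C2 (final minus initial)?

+2

Before: C2 has 2 bonds to C, 1 bond to H, 1 bond to O → oxidation state 0.
After: C2 has 2 bonds to C, 2 bonds to O → oxidation state +2.
Δ = +2 − (0) = +2, so this is an oxidation at C2.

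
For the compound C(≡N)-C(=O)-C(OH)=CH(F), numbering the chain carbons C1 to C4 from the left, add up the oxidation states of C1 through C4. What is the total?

Tallying each carbon's bonds:
C1: 1C, 3N → 0 + 3 = +3
C2: 2C, 2O → 0 + 2 = +2
C3: 3C, 1O → 0 + 1 = +1
C4: 2C, 1H, 1F → 0 − 1 + 1 = 0
Sum = +3 + 2 + 1 + 0 = +6.

+6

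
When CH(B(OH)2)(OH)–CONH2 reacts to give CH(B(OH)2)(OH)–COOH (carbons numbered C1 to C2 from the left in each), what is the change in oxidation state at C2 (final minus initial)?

0

Before: C2 has 1 bond to C, 2 bonds to O, 1 bond to N → oxidation state +3.
After: C2 has 1 bond to C, 3 bonds to O → oxidation state +3.
Δ = +3 − (+3) = 0, so no net redox change at C2.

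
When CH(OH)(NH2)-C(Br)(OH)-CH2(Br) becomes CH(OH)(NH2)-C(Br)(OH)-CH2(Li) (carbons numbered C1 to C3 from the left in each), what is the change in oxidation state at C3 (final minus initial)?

Before: C3 has 1 bond to C, 2 bonds to H, 1 bond to Br → oxidation state -1.
After: C3 has 1 bond to C, 2 bonds to H, 1 bond to Li → oxidation state -3.
Δ = -3 − (-1) = -2, so this is a reduction at C3.

-2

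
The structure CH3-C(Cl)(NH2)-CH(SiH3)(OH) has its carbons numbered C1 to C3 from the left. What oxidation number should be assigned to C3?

-1

C3 has one bond to C (0), one bond to Si (-1), one bond to H (-1), one bond to O (+1).
Oxidation state = 0 − 1 − 1 + 1 = -1.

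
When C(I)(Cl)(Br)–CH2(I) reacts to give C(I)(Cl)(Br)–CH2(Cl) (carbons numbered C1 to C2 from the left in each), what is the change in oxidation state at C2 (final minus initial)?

0

Before: C2 has 1 bond to C, 2 bonds to H, 1 bond to I → oxidation state -1.
After: C2 has 1 bond to C, 2 bonds to H, 1 bond to Cl → oxidation state -1.
Δ = -1 − (-1) = 0, so no net redox change at C2.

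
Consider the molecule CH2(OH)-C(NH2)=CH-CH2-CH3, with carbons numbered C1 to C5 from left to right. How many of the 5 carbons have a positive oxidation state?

Tallying each carbon's bonds:
C1: 1C, 2H, 1O → 0 − 2 + 1 = -1
C2: 3C, 1N → 0 + 1 = +1
C3: 3C, 1H → 0 − 1 = -1
C4: 2C, 2H → 0 − 2 = -2
C5: 1C, 3H → 0 − 3 = -3
1 carbon (C2) meets the condition.

1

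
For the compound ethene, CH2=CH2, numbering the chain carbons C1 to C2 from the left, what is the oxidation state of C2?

C2 has one bond to H (-1), one bond to H (-1), a double bond to C (2×0 = 0).
Oxidation state = -1 − 1 + 0 = -2.

-2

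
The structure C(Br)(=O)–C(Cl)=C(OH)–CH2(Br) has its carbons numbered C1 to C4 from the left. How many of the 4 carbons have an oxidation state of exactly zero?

Count +1 for every bond to an atom more electronegative than carbon and −1 for every bond to one less electronegative; C–C bonds are 0. Tallying each carbon:
C1: 1C, 2O, 1Br → 0 + 2 + 1 = +3
C2: 3C, 1Cl → 0 + 1 = +1
C3: 3C, 1O → 0 + 1 = +1
C4: 1C, 2H, 1Br → 0 − 2 + 1 = -1
0 carbons meet the condition.

0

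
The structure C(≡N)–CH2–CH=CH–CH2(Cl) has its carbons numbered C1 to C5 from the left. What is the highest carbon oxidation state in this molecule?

+3

Tallying each carbon's bonds:
C1: 1C, 3N → 0 + 3 = +3
C2: 2C, 2H → 0 − 2 = -2
C3: 3C, 1H → 0 − 1 = -1
C4: 3C, 1H → 0 − 1 = -1
C5: 1C, 2H, 1Cl → 0 − 2 + 1 = -1
The highest value is +3.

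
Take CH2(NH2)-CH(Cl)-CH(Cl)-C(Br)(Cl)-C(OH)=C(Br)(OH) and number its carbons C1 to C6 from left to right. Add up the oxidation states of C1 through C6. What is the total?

+4

Bonds to more-electronegative neighbours contribute +1 each, bonds to H or metals contribute −1 each, and C–C bonds contribute 0. Tallying each carbon:
C1: 1C, 2H, 1N → 0 − 2 + 1 = -1
C2: 2C, 1H, 1Cl → 0 − 1 + 1 = 0
C3: 2C, 1H, 1Cl → 0 − 1 + 1 = 0
C4: 2C, 1Cl, 1Br → 0 + 1 + 1 = +2
C5: 3C, 1O → 0 + 1 = +1
C6: 2C, 1O, 1Br → 0 + 1 + 1 = +2
Sum = -1 + 0 + 0 + 2 + 1 + 2 = +4.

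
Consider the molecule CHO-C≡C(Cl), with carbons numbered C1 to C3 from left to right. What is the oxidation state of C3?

+1

Assign +1 per bond to O/N/halogen, −1 per bond to H or an electropositive element, and 0 per bond to carbon.
C3 has a triple bond to C (3×0 = 0), one bond to Cl (+1).
Oxidation state = 0 + 1 = +1.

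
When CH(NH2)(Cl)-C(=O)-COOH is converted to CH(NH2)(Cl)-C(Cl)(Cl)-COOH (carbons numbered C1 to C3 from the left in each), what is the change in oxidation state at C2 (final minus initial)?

Before: C2 has 2 bonds to C, 2 bonds to O → oxidation state +2.
After: C2 has 2 bonds to C, 2 bonds to Cl → oxidation state +2.
Δ = +2 − (+2) = 0, so no net redox change at C2.

0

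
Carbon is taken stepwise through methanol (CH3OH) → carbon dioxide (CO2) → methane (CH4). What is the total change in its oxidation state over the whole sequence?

-2

Carbon oxidation states along the series — methanol: -2, carbon dioxide: +4, methane: -4.
Net change = -4 − (-2) = -2.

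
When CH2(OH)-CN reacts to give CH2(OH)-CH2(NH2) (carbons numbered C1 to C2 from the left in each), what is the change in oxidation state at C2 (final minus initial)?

Before: C2 has 1 bond to C, 3 bonds to N → oxidation state +3.
After: C2 has 1 bond to C, 2 bonds to H, 1 bond to N → oxidation state -1.
Δ = -1 − (+3) = -4, so this is a reduction at C2.

-4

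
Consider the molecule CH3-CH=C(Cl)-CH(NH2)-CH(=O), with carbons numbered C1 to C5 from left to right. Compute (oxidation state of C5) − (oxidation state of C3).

C5: 1C, 1H, 2O → 0 − 1 + 2 = +1
C3: 3C, 1Cl → 0 + 1 = +1
Difference: +1 − (+1) = 0.

0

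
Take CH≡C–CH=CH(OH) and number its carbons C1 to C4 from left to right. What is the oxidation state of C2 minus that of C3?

C2: 4C → 0 = 0
C3: 3C, 1H → 0 − 1 = -1
Difference: 0 − (-1) = +1.

+1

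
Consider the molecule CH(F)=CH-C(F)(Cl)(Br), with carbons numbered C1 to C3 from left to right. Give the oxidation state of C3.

Bonds to more-electronegative neighbours contribute +1 each, bonds to H or metals contribute −1 each, and C–C bonds contribute 0.
C3 has one bond to C (0), one bond to F (+1), one bond to Cl (+1), one bond to Br (+1).
Oxidation state = 0 + 1 + 1 + 1 = +3.

+3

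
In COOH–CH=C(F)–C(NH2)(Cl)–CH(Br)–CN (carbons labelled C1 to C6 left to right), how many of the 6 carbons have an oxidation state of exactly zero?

1

Tallying each carbon's bonds:
C1: 1C, 3O → 0 + 3 = +3
C2: 3C, 1H → 0 − 1 = -1
C3: 3C, 1F → 0 + 1 = +1
C4: 2C, 1N, 1Cl → 0 + 1 + 1 = +2
C5: 2C, 1H, 1Br → 0 − 1 + 1 = 0
C6: 1C, 3N → 0 + 3 = +3
1 carbon (C5) meets the condition.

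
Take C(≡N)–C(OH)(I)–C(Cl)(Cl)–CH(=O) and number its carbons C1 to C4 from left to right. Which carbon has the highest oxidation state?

Tallying each carbon's bonds:
C1: 1C, 3N → 0 + 3 = +3
C2: 2C, 1O, 1I → 0 + 1 + 1 = +2
C3: 2C, 2Cl → 0 + 2 = +2
C4: 1C, 1H, 2O → 0 − 1 + 2 = +1
The most oxidised carbon is C1 at +3.

C1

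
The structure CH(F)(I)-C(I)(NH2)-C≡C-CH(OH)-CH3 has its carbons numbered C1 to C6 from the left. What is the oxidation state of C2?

Assign +1 per bond to O/N/halogen, −1 per bond to H or an electropositive element, and 0 per bond to carbon.
C2 has one bond to C (0), one bond to C (0), one bond to I (+1), one bond to N (+1).
Oxidation state = 0 + 0 + 1 + 1 = +2.

+2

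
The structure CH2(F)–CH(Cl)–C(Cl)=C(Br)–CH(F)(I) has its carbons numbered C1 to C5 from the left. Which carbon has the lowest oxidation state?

Bonds to more-electronegative neighbours contribute +1 each, bonds to H or metals contribute −1 each, and C–C bonds contribute 0. Tallying each carbon:
C1: 1C, 2H, 1F → 0 − 2 + 1 = -1
C2: 2C, 1H, 1Cl → 0 − 1 + 1 = 0
C3: 3C, 1Cl → 0 + 1 = +1
C4: 3C, 1Br → 0 + 1 = +1
C5: 1C, 1H, 1F, 1I → 0 − 1 + 1 + 1 = +1
The most reduced carbon is C1 at -1.

C1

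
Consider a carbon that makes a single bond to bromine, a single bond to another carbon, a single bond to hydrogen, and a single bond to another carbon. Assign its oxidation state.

The carbon has one bond to C (0), one bond to C (0), one bond to Br (+1), one bond to H (-1).
Oxidation state = 0 + 0 + 1 − 1 = 0.

0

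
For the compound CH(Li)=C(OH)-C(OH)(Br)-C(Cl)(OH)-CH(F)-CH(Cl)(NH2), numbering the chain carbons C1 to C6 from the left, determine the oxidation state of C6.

+1

C6 has one bond to C (0), one bond to H (-1), one bond to Cl (+1), one bond to N (+1).
Oxidation state = 0 − 1 + 1 + 1 = +1.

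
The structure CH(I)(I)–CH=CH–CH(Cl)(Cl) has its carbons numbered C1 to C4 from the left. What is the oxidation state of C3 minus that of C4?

C3: 3C, 1H → 0 − 1 = -1
C4: 1C, 1H, 2Cl → 0 − 1 + 2 = +1
Difference: -1 − (+1) = -2.

-2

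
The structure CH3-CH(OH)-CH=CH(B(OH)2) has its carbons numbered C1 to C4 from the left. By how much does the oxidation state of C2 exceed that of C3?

+1

C2: 2C, 1H, 1O → 0 − 1 + 1 = 0
C3: 3C, 1H → 0 − 1 = -1
Difference: 0 − (-1) = +1.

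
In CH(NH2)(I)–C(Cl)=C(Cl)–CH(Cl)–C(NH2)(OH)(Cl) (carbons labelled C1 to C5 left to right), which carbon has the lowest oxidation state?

C4

Bonds to more-electronegative neighbours contribute +1 each, bonds to H or metals contribute −1 each, and C–C bonds contribute 0. Tallying each carbon:
C1: 1C, 1H, 1N, 1I → 0 − 1 + 1 + 1 = +1
C2: 3C, 1Cl → 0 + 1 = +1
C3: 3C, 1Cl → 0 + 1 = +1
C4: 2C, 1H, 1Cl → 0 − 1 + 1 = 0
C5: 1C, 1O, 1N, 1Cl → 0 + 1 + 1 + 1 = +3
The most reduced carbon is C4 at 0.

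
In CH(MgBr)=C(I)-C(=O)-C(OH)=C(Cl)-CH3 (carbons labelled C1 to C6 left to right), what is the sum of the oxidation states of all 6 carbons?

Tallying each carbon's bonds:
C1: 2C, 1H, 1Mg → 0 − 1 − 1 = -2
C2: 3C, 1I → 0 + 1 = +1
C3: 2C, 2O → 0 + 2 = +2
C4: 3C, 1O → 0 + 1 = +1
C5: 3C, 1Cl → 0 + 1 = +1
C6: 1C, 3H → 0 − 3 = -3
Sum = -2 + 1 + 2 + 1 + 1 − 3 = 0.

0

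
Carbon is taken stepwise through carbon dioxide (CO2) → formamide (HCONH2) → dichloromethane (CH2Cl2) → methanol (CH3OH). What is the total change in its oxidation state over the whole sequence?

-6

Carbon oxidation states along the series — carbon dioxide: +4, formamide: +2, dichloromethane: 0, methanol: -2.
Net change = -2 − (+4) = -6.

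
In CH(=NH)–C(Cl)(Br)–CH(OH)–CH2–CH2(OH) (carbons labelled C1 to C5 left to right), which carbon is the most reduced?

Bonds to more-electronegative neighbours contribute +1 each, bonds to H or metals contribute −1 each, and C–C bonds contribute 0. Tallying each carbon:
C1: 1C, 1H, 2N → 0 − 1 + 2 = +1
C2: 2C, 1Cl, 1Br → 0 + 1 + 1 = +2
C3: 2C, 1H, 1O → 0 − 1 + 1 = 0
C4: 2C, 2H → 0 − 2 = -2
C5: 1C, 2H, 1O → 0 − 2 + 1 = -1
The most reduced carbon is C4 at -2.

C4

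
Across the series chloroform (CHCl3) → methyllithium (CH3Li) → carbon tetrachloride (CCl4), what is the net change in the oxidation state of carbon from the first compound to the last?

Carbon oxidation states along the series — chloroform: +2, methyllithium: -4, carbon tetrachloride: +4.
Net change = +4 − (+2) = +2.

+2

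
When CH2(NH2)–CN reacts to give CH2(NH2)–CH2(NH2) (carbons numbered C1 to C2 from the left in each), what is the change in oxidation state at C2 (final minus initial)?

Before: C2 has 1 bond to C, 3 bonds to N → oxidation state +3.
After: C2 has 1 bond to C, 2 bonds to H, 1 bond to N → oxidation state -1.
Δ = -1 − (+3) = -4, so this is a reduction at C2.

-4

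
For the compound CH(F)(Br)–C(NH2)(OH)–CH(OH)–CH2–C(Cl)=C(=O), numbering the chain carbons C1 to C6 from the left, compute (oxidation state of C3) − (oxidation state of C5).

-1

C3: 2C, 1H, 1O → 0 − 1 + 1 = 0
C5: 3C, 1Cl → 0 + 1 = +1
Difference: 0 − (+1) = -1.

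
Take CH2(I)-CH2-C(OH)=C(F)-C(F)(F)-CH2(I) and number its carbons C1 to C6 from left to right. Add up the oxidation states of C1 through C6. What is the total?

Count +1 for every bond to an atom more electronegative than carbon and −1 for every bond to one less electronegative; C–C bonds are 0. Tallying each carbon:
C1: 1C, 2H, 1I → 0 − 2 + 1 = -1
C2: 2C, 2H → 0 − 2 = -2
C3: 3C, 1O → 0 + 1 = +1
C4: 3C, 1F → 0 + 1 = +1
C5: 2C, 2F → 0 + 2 = +2
C6: 1C, 2H, 1I → 0 − 2 + 1 = -1
Sum = -1 − 2 + 1 + 1 + 2 − 1 = 0.

0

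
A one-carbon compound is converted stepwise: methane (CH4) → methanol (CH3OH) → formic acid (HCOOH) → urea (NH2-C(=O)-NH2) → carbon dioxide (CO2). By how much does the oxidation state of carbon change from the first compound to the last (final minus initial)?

Carbon oxidation states along the series — methane: -4, methanol: -2, formic acid: +2, urea: +4, carbon dioxide: +4.
Net change = +4 − (-4) = +8.

+8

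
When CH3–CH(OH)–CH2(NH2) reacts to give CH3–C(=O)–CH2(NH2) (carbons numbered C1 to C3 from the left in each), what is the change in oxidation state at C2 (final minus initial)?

+2

Before: C2 has 2 bonds to C, 1 bond to H, 1 bond to O → oxidation state 0.
After: C2 has 2 bonds to C, 2 bonds to O → oxidation state +2.
Δ = +2 − (0) = +2, so this is an oxidation at C2.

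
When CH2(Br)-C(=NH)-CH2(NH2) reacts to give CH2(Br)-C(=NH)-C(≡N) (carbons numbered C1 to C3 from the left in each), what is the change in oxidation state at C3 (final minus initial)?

Before: C3 has 1 bond to C, 2 bonds to H, 1 bond to N → oxidation state -1.
After: C3 has 1 bond to C, 3 bonds to N → oxidation state +3.
Δ = +3 − (-1) = +4, so this is an oxidation at C3.

+4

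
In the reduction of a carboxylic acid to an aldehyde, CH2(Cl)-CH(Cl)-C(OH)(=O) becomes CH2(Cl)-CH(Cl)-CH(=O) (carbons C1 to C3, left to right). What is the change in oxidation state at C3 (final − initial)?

Before: C3 has 1 bond to C, 3 bonds to O → oxidation state +3.
After: C3 has 1 bond to C, 1 bond to H, 2 bonds to O → oxidation state +1.
Δ = +1 − (+3) = -2, so this is a reduction at C3.

-2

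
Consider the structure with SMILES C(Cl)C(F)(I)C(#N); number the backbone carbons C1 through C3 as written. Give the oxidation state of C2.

+2

C2 has one bond to C (0), one bond to C (0), one bond to F (+1), one bond to I (+1).
Oxidation state = 0 + 0 + 1 + 1 = +2.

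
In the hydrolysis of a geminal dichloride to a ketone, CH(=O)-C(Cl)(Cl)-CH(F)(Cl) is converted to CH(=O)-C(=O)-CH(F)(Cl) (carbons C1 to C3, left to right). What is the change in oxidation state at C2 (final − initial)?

Before: C2 has 2 bonds to C, 2 bonds to Cl → oxidation state +2.
After: C2 has 2 bonds to C, 2 bonds to O → oxidation state +2.
Δ = +2 − (+2) = 0, so no net redox change at C2.

0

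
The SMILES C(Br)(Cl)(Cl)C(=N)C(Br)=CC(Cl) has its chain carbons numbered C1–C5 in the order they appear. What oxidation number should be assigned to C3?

+1

C3 has one bond to C (0), a double bond to C (2×0 = 0), one bond to Br (+1).
Oxidation state = 0 + 0 + 1 = +1.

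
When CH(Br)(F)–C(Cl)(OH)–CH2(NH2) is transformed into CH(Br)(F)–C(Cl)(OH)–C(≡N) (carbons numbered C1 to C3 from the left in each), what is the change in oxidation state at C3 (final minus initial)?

+4

Before: C3 has 1 bond to C, 2 bonds to H, 1 bond to N → oxidation state -1.
After: C3 has 1 bond to C, 3 bonds to N → oxidation state +3.
Δ = +3 − (-1) = +4, so this is an oxidation at C3.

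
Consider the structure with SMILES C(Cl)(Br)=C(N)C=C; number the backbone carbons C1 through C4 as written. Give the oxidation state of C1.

C1 has a double bond to C (2×0 = 0), one bond to Cl (+1), one bond to Br (+1).
Oxidation state = 0 + 1 + 1 = +2.

+2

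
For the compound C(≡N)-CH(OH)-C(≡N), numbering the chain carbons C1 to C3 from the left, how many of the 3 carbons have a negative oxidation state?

Count +1 for every bond to an atom more electronegative than carbon and −1 for every bond to one less electronegative; C–C bonds are 0. Tallying each carbon:
C1: 1C, 3N → 0 + 3 = +3
C2: 2C, 1H, 1O → 0 − 1 + 1 = 0
C3: 1C, 3N → 0 + 3 = +3
0 carbons meet the condition.

0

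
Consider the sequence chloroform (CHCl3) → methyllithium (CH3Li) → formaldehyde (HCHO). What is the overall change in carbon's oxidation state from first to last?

-2

Carbon oxidation states along the series — chloroform: +2, methyllithium: -4, formaldehyde: 0.
Net change = 0 − (+2) = -2.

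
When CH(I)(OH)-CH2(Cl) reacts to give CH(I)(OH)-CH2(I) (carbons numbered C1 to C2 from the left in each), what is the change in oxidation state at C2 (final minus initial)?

Before: C2 has 1 bond to C, 2 bonds to H, 1 bond to Cl → oxidation state -1.
After: C2 has 1 bond to C, 2 bonds to H, 1 bond to I → oxidation state -1.
Δ = -1 − (-1) = 0, so no net redox change at C2.

0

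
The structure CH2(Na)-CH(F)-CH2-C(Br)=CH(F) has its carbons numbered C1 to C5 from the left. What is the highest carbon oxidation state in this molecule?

+1

Tallying each carbon's bonds:
C1: 1C, 2H, 1Na → 0 − 2 − 1 = -3
C2: 2C, 1H, 1F → 0 − 1 + 1 = 0
C3: 2C, 2H → 0 − 2 = -2
C4: 3C, 1Br → 0 + 1 = +1
C5: 2C, 1H, 1F → 0 − 1 + 1 = 0
The highest value is +1.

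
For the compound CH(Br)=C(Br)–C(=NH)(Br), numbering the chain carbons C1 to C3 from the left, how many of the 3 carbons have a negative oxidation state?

Tallying each carbon's bonds:
C1: 2C, 1H, 1Br → 0 − 1 + 1 = 0
C2: 3C, 1Br → 0 + 1 = +1
C3: 1C, 2N, 1Br → 0 + 2 + 1 = +3
0 carbons meet the condition.

0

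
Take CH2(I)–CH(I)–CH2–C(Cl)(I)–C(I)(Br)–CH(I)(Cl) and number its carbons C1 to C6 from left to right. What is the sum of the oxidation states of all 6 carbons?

+2

Tallying each carbon's bonds:
C1: 1C, 2H, 1I → 0 − 2 + 1 = -1
C2: 2C, 1H, 1I → 0 − 1 + 1 = 0
C3: 2C, 2H → 0 − 2 = -2
C4: 2C, 1Cl, 1I → 0 + 1 + 1 = +2
C5: 2C, 1Br, 1I → 0 + 1 + 1 = +2
C6: 1C, 1H, 1Cl, 1I → 0 − 1 + 1 + 1 = +1
Sum = -1 + 0 − 2 + 2 + 2 + 1 = +2.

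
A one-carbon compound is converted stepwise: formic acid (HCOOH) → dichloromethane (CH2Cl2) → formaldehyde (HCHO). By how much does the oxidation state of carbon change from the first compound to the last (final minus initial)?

Carbon oxidation states along the series — formic acid: +2, dichloromethane: 0, formaldehyde: 0.
Net change = 0 − (+2) = -2.

-2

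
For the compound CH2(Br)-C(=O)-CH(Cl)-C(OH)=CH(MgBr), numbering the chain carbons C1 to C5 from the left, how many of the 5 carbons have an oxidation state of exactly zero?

1

Tallying each carbon's bonds:
C1: 1C, 2H, 1Br → 0 − 2 + 1 = -1
C2: 2C, 2O → 0 + 2 = +2
C3: 2C, 1H, 1Cl → 0 − 1 + 1 = 0
C4: 3C, 1O → 0 + 1 = +1
C5: 2C, 1H, 1Mg → 0 − 1 − 1 = -2
1 carbon (C3) meets the condition.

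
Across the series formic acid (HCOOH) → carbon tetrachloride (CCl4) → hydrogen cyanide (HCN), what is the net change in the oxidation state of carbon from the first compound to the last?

Carbon oxidation states along the series — formic acid: +2, carbon tetrachloride: +4, hydrogen cyanide: +2.
Net change = +2 − (+2) = 0.

0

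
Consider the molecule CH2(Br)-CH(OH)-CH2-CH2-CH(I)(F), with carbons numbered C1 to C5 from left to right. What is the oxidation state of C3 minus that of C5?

C3: 2C, 2H → 0 − 2 = -2
C5: 1C, 1H, 1F, 1I → 0 − 1 + 1 + 1 = +1
Difference: -2 − (+1) = -3.

-3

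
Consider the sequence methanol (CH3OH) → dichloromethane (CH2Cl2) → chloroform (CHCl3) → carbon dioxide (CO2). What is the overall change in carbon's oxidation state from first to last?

+6

Carbon oxidation states along the series — methanol: -2, dichloromethane: 0, chloroform: +2, carbon dioxide: +4.
Net change = +4 − (-2) = +6.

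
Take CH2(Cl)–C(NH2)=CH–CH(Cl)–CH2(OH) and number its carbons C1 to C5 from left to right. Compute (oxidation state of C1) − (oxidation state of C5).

0

C1: 1C, 2H, 1Cl → 0 − 2 + 1 = -1
C5: 1C, 2H, 1O → 0 − 2 + 1 = -1
Difference: -1 − (-1) = 0.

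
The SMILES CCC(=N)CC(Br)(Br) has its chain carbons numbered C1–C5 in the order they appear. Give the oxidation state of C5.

Each bond to a more electronegative atom (O, N, halogen) counts +1, each bond to a less electronegative atom (H, metal, B, Si) counts −1, and each C–C bond counts 0.
C5 has one bond to C (0), one bond to Br (+1), one bond to Br (+1), one bond to H (-1).
Oxidation state = 0 + 1 + 1 − 1 = +1.

+1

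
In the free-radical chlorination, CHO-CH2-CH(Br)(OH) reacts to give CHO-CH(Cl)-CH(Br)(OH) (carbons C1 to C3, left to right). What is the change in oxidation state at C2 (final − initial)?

+2

Before: C2 has 2 bonds to C, 2 bonds to H → oxidation state -2.
After: C2 has 2 bonds to C, 1 bond to H, 1 bond to Cl → oxidation state 0.
Δ = 0 − (-2) = +2, so this is an oxidation at C2.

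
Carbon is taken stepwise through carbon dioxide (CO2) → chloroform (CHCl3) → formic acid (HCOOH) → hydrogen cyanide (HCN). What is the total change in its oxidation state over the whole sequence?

-2

Carbon oxidation states along the series — carbon dioxide: +4, chloroform: +2, formic acid: +2, hydrogen cyanide: +2.
Net change = +2 − (+4) = -2.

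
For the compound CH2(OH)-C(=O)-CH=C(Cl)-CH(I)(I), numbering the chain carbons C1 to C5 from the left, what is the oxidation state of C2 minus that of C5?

C2: 2C, 2O → 0 + 2 = +2
C5: 1C, 1H, 2I → 0 − 1 + 2 = +1
Difference: +2 − (+1) = +1.

+1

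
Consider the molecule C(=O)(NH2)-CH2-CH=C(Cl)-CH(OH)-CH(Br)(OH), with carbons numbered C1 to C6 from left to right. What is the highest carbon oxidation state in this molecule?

Each bond to a more electronegative atom (O, N, halogen) counts +1, each bond to a less electronegative atom (H, metal, B, Si) counts −1, and each C–C bond counts 0. Tallying each carbon:
C1: 1C, 2O, 1N → 0 + 2 + 1 = +3
C2: 2C, 2H → 0 − 2 = -2
C3: 3C, 1H → 0 − 1 = -1
C4: 3C, 1Cl → 0 + 1 = +1
C5: 2C, 1H, 1O → 0 − 1 + 1 = 0
C6: 1C, 1H, 1O, 1Br → 0 − 1 + 1 + 1 = +1
The highest value is +3.

+3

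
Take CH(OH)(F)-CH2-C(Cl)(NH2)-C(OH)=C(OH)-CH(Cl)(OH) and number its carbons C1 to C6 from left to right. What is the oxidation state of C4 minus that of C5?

C4: 3C, 1O → 0 + 1 = +1
C5: 3C, 1O → 0 + 1 = +1
Difference: +1 − (+1) = 0.

0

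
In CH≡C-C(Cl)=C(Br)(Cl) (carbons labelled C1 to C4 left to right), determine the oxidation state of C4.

+2

C4 has a double bond to C (2×0 = 0), one bond to Br (+1), one bond to Cl (+1).
Oxidation state = 0 + 1 + 1 = +2.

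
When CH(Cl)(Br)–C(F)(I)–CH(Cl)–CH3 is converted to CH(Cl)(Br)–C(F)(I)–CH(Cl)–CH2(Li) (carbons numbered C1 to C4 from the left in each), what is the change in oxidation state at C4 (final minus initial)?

Before: C4 has 1 bond to C, 3 bonds to H → oxidation state -3.
After: C4 has 1 bond to C, 2 bonds to H, 1 bond to Li → oxidation state -3.
Δ = -3 − (-3) = 0, so no net redox change at C4.

0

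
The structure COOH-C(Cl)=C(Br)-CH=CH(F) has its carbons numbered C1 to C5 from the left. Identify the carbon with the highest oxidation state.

Tallying each carbon's bonds:
C1: 1C, 3O → 0 + 3 = +3
C2: 3C, 1Cl → 0 + 1 = +1
C3: 3C, 1Br → 0 + 1 = +1
C4: 3C, 1H → 0 − 1 = -1
C5: 2C, 1H, 1F → 0 − 1 + 1 = 0
The most oxidised carbon is C1 at +3.

C1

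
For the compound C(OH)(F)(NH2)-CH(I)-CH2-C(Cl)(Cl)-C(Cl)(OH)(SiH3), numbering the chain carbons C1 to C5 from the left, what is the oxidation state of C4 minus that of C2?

C4: 2C, 2Cl → 0 + 2 = +2
C2: 2C, 1H, 1I → 0 − 1 + 1 = 0
Difference: +2 − (0) = +2.

+2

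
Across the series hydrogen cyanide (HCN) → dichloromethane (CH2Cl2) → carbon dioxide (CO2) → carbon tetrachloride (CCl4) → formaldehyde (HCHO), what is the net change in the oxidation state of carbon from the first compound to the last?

-2

Carbon oxidation states along the series — hydrogen cyanide: +2, dichloromethane: 0, carbon dioxide: +4, carbon tetrachloride: +4, formaldehyde: 0.
Net change = 0 − (+2) = -2.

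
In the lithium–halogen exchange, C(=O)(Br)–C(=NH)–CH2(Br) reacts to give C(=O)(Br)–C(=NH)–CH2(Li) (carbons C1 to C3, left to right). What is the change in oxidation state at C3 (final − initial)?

Before: C3 has 1 bond to C, 2 bonds to H, 1 bond to Br → oxidation state -1.
After: C3 has 1 bond to C, 2 bonds to H, 1 bond to Li → oxidation state -3.
Δ = -3 − (-1) = -2, so this is a reduction at C3.

-2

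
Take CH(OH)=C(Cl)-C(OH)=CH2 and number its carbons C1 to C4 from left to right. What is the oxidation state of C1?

0

Each bond to a more electronegative atom (O, N, halogen) counts +1, each bond to a less electronegative atom (H, metal, B, Si) counts −1, and each C–C bond counts 0.
C1 has a double bond to C (2×0 = 0), one bond to H (-1), one bond to O (+1).
Oxidation state = 0 − 1 + 1 = 0.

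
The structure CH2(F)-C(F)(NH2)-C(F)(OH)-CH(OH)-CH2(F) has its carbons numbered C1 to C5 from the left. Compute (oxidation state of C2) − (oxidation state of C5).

C2: 2C, 1N, 1F → 0 + 1 + 1 = +2
C5: 1C, 2H, 1F → 0 − 2 + 1 = -1
Difference: +2 − (-1) = +3.

+3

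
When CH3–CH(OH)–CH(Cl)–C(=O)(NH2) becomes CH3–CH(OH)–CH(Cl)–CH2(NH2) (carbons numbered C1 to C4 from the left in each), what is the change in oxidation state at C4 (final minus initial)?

Before: C4 has 1 bond to C, 2 bonds to O, 1 bond to N → oxidation state +3.
After: C4 has 1 bond to C, 2 bonds to H, 1 bond to N → oxidation state -1.
Δ = -1 − (+3) = -4, so this is a reduction at C4.

-4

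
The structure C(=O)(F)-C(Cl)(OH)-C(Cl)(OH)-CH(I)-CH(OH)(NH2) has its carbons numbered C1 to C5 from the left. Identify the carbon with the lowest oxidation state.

Assign +1 per bond to O/N/halogen, −1 per bond to H or an electropositive element, and 0 per bond to carbon. Tallying each carbon:
C1: 1C, 2O, 1F → 0 + 2 + 1 = +3
C2: 2C, 1O, 1Cl → 0 + 1 + 1 = +2
C3: 2C, 1O, 1Cl → 0 + 1 + 1 = +2
C4: 2C, 1H, 1I → 0 − 1 + 1 = 0
C5: 1C, 1H, 1O, 1N → 0 − 1 + 1 + 1 = +1
The most reduced carbon is C4 at 0.

C4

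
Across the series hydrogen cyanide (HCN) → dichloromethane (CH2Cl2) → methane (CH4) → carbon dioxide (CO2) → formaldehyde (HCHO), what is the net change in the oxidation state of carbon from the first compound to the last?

Carbon oxidation states along the series — hydrogen cyanide: +2, dichloromethane: 0, methane: -4, carbon dioxide: +4, formaldehyde: 0.
Net change = 0 − (+2) = -2.

-2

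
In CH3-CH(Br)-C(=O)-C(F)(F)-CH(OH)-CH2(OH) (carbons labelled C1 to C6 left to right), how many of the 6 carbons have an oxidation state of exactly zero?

Bonds to more-electronegative neighbours contribute +1 each, bonds to H or metals contribute −1 each, and C–C bonds contribute 0. Tallying each carbon:
C1: 1C, 3H → 0 − 3 = -3
C2: 2C, 1H, 1Br → 0 − 1 + 1 = 0
C3: 2C, 2O → 0 + 2 = +2
C4: 2C, 2F → 0 + 2 = +2
C5: 2C, 1H, 1O → 0 − 1 + 1 = 0
C6: 1C, 2H, 1O → 0 − 2 + 1 = -1
2 carbons (C2, C5) meet the condition.

2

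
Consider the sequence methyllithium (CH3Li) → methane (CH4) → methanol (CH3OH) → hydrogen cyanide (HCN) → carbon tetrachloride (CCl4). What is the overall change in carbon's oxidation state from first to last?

+8

Carbon oxidation states along the series — methyllithium: -4, methane: -4, methanol: -2, hydrogen cyanide: +2, carbon tetrachloride: +4.
Net change = +4 − (-4) = +8.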